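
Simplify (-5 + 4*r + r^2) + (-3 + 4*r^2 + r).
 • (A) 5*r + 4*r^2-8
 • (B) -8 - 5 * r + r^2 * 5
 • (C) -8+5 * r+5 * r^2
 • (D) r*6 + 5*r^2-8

Adding the polynomials and combining like terms:
(-5 + 4*r + r^2) + (-3 + 4*r^2 + r)
= -8+5 * r+5 * r^2
C) -8+5 * r+5 * r^2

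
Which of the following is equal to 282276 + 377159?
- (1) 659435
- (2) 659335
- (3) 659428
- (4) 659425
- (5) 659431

282276 + 377159 = 659435
1) 659435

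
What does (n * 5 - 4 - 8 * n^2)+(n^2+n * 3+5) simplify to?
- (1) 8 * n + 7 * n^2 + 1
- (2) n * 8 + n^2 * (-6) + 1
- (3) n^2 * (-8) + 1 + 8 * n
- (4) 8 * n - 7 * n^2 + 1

Adding the polynomials and combining like terms:
(n*5 - 4 - 8*n^2) + (n^2 + n*3 + 5)
= 8 * n - 7 * n^2 + 1
4) 8 * n - 7 * n^2 + 1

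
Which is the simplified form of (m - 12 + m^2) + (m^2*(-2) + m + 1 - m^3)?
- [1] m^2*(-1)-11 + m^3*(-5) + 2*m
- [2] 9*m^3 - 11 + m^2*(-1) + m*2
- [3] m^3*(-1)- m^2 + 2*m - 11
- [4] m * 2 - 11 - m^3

Adding the polynomials and combining like terms:
(m - 12 + m^2) + (m^2*(-2) + m + 1 - m^3)
= m^3*(-1)- m^2 + 2*m - 11
3) m^3*(-1)- m^2 + 2*m - 11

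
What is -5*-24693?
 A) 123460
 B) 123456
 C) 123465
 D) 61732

-5 * -24693 = 123465
C) 123465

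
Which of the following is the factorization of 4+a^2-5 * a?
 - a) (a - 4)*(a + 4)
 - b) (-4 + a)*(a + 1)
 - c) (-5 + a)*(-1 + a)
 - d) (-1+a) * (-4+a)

We need to factor 4+a^2-5 * a.
The factored form is (-1+a) * (-4+a).
d) (-1+a) * (-4+a)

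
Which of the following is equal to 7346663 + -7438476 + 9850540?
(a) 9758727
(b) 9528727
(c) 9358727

First: 7346663 + -7438476 = -91813
Then: -91813 + 9850540 = 9758727
a) 9758727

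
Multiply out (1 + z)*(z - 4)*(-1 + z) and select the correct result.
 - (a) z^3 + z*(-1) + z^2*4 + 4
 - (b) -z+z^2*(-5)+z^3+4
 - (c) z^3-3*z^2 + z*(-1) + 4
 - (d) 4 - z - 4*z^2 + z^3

Expanding (1 + z)*(z - 4)*(-1 + z):
= 4 - z - 4*z^2 + z^3
d) 4 - z - 4*z^2 + z^3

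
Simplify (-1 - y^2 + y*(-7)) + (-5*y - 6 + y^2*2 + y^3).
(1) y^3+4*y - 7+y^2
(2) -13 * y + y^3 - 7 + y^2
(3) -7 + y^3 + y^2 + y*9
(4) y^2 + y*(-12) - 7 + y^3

Adding the polynomials and combining like terms:
(-1 - y^2 + y*(-7)) + (-5*y - 6 + y^2*2 + y^3)
= y^2 + y*(-12) - 7 + y^3
4) y^2 + y*(-12) - 7 + y^3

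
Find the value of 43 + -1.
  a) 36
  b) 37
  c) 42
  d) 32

43 + -1 = 42
c) 42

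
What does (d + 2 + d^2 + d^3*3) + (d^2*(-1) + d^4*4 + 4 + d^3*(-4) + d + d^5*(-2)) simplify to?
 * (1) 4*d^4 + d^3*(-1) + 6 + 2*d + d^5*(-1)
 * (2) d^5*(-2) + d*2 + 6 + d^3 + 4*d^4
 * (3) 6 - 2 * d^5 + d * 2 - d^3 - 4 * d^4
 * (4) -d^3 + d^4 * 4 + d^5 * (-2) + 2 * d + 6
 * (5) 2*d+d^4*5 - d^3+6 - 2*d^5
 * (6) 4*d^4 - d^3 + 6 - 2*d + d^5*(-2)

Adding the polynomials and combining like terms:
(d + 2 + d^2 + d^3*3) + (d^2*(-1) + d^4*4 + 4 + d^3*(-4) + d + d^5*(-2))
= -d^3 + d^4 * 4 + d^5 * (-2) + 2 * d + 6
4) -d^3 + d^4 * 4 + d^5 * (-2) + 2 * d + 6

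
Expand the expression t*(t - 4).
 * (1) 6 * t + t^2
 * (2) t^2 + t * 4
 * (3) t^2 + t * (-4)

Expanding t*(t - 4):
= t^2 + t * (-4)
3) t^2 + t * (-4)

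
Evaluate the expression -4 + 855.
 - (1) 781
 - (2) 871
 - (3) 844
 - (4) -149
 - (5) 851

-4 + 855 = 851
5) 851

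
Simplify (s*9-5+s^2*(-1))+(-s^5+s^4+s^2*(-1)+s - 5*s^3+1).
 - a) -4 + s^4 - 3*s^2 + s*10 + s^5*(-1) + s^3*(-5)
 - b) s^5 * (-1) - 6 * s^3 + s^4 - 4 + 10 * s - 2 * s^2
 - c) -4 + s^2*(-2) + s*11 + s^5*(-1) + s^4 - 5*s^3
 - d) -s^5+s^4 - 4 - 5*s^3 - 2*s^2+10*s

Adding the polynomials and combining like terms:
(s*9 - 5 + s^2*(-1)) + (-s^5 + s^4 + s^2*(-1) + s - 5*s^3 + 1)
= -s^5+s^4 - 4 - 5*s^3 - 2*s^2+10*s
d) -s^5+s^4 - 4 - 5*s^3 - 2*s^2+10*s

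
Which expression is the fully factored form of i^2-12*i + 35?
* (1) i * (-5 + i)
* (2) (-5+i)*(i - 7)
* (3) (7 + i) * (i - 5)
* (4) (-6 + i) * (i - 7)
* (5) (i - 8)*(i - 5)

We need to factor i^2-12*i + 35.
The factored form is (-5+i)*(i - 7).
2) (-5+i)*(i - 7)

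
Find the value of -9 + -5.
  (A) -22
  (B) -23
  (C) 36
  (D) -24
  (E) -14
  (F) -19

-9 + -5 = -14
E) -14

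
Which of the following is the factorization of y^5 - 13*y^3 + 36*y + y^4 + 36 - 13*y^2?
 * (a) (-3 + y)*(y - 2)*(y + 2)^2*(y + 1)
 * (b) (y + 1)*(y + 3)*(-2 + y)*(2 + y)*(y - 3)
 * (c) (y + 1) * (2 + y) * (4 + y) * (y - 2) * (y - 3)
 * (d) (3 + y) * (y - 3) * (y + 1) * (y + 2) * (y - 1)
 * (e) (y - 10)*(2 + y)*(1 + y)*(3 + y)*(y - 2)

We need to factor y^5 - 13*y^3 + 36*y + y^4 + 36 - 13*y^2.
The factored form is (y + 1)*(y + 3)*(-2 + y)*(2 + y)*(y - 3).
b) (y + 1)*(y + 3)*(-2 + y)*(2 + y)*(y - 3)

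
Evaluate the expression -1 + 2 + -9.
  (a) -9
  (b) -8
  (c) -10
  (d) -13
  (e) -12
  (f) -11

First: -1 + 2 = 1
Then: 1 + -9 = -8
b) -8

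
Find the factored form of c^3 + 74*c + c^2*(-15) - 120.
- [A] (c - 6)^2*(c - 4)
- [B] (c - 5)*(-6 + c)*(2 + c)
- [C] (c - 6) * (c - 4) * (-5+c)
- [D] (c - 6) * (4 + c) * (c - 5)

We need to factor c^3 + 74*c + c^2*(-15) - 120.
The factored form is (c - 6) * (c - 4) * (-5+c).
C) (c - 6) * (c - 4) * (-5+c)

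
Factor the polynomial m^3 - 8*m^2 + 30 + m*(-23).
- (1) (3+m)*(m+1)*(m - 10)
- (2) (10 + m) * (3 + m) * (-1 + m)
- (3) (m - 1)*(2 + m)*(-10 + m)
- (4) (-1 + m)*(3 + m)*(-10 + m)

We need to factor m^3 - 8*m^2 + 30 + m*(-23).
The factored form is (-1 + m)*(3 + m)*(-10 + m).
4) (-1 + m)*(3 + m)*(-10 + m)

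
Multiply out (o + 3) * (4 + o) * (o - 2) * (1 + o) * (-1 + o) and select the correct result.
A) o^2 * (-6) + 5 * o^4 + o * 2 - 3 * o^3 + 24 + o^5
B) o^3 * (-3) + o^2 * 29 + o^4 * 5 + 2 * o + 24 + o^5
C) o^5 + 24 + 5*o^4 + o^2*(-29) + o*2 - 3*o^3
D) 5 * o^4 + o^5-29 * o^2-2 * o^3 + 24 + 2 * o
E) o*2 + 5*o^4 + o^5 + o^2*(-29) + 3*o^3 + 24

Expanding (o + 3) * (4 + o) * (o - 2) * (1 + o) * (-1 + o):
= o^5 + 24 + 5*o^4 + o^2*(-29) + o*2 - 3*o^3
C) o^5 + 24 + 5*o^4 + o^2*(-29) + o*2 - 3*o^3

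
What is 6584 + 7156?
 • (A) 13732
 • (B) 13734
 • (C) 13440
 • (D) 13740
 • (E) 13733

6584 + 7156 = 13740
D) 13740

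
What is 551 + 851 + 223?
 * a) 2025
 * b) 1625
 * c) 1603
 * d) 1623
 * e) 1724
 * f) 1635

First: 551 + 851 = 1402
Then: 1402 + 223 = 1625
b) 1625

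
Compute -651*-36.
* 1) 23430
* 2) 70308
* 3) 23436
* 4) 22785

-651 * -36 = 23436
3) 23436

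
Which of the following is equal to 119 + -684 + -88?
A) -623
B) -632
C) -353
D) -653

First: 119 + -684 = -565
Then: -565 + -88 = -653
D) -653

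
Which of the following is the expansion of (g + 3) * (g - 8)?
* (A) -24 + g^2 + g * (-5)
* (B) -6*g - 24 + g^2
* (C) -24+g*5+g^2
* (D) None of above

Expanding (g + 3) * (g - 8):
= -24 + g^2 + g * (-5)
A) -24 + g^2 + g * (-5)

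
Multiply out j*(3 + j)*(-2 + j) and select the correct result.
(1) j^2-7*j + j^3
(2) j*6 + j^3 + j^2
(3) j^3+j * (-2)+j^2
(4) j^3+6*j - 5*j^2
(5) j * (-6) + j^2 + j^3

Expanding j*(3 + j)*(-2 + j):
= j * (-6) + j^2 + j^3
5) j * (-6) + j^2 + j^3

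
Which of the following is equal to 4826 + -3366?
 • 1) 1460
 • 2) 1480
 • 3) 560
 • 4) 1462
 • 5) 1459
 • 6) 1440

4826 + -3366 = 1460
1) 1460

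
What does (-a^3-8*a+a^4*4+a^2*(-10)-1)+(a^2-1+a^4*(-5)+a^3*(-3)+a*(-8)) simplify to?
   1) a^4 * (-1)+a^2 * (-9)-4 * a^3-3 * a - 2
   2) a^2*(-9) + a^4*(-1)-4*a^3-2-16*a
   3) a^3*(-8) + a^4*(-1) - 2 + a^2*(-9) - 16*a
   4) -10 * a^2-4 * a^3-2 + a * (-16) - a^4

Adding the polynomials and combining like terms:
(-a^3 - 8*a + a^4*4 + a^2*(-10) - 1) + (a^2 - 1 + a^4*(-5) + a^3*(-3) + a*(-8))
= a^2*(-9) + a^4*(-1)-4*a^3-2-16*a
2) a^2*(-9) + a^4*(-1)-4*a^3-2-16*a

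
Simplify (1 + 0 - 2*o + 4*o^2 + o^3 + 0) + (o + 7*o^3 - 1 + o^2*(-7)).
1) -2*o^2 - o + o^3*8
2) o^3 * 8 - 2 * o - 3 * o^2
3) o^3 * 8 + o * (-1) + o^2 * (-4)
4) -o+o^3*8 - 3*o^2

Adding the polynomials and combining like terms:
(1 + 0 - 2*o + 4*o^2 + o^3 + 0) + (o + 7*o^3 - 1 + o^2*(-7))
= -o+o^3*8 - 3*o^2
4) -o+o^3*8 - 3*o^2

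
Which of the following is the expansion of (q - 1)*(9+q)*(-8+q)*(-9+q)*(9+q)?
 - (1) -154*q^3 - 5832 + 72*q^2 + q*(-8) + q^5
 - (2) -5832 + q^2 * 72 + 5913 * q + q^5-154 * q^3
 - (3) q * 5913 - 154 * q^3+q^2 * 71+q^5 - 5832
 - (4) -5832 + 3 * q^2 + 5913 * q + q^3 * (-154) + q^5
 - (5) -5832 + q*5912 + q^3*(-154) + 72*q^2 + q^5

Expanding (q - 1)*(9+q)*(-8+q)*(-9+q)*(9+q):
= -5832 + q^2 * 72 + 5913 * q + q^5-154 * q^3
2) -5832 + q^2 * 72 + 5913 * q + q^5-154 * q^3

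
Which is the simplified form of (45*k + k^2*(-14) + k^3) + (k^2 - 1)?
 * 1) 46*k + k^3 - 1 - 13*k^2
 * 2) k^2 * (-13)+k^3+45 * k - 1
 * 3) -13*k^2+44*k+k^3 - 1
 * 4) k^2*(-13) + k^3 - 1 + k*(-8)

Adding the polynomials and combining like terms:
(45*k + k^2*(-14) + k^3) + (k^2 - 1)
= k^2 * (-13)+k^3+45 * k - 1
2) k^2 * (-13)+k^3+45 * k - 1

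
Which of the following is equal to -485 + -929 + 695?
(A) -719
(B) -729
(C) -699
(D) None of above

First: -485 + -929 = -1414
Then: -1414 + 695 = -719
A) -719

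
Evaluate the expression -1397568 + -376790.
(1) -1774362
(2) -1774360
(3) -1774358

-1397568 + -376790 = -1774358
3) -1774358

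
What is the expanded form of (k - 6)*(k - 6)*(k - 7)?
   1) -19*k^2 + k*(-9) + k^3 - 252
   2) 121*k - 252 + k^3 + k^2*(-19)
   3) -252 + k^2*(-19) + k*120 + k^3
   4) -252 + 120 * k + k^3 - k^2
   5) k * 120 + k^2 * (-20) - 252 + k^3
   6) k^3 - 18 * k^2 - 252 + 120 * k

Expanding (k - 6)*(k - 6)*(k - 7):
= -252 + k^2*(-19) + k*120 + k^3
3) -252 + k^2*(-19) + k*120 + k^3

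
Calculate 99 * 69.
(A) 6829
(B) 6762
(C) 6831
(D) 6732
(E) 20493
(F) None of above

99 * 69 = 6831
C) 6831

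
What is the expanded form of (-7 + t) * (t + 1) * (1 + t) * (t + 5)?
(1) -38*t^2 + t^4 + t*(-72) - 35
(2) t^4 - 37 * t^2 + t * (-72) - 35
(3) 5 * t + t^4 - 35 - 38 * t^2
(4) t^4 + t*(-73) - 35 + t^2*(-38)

Expanding (-7 + t) * (t + 1) * (1 + t) * (t + 5):
= -38*t^2 + t^4 + t*(-72) - 35
1) -38*t^2 + t^4 + t*(-72) - 35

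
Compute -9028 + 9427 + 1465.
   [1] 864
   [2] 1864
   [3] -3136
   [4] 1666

First: -9028 + 9427 = 399
Then: 399 + 1465 = 1864
2) 1864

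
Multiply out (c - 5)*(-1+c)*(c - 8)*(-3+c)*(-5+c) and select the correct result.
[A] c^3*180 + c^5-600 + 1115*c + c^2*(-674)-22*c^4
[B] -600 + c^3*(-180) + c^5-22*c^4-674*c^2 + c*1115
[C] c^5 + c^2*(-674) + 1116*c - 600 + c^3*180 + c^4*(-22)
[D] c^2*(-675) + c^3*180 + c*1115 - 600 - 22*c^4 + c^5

Expanding (c - 5)*(-1+c)*(c - 8)*(-3+c)*(-5+c):
= c^3*180 + c^5-600 + 1115*c + c^2*(-674)-22*c^4
A) c^3*180 + c^5-600 + 1115*c + c^2*(-674)-22*c^4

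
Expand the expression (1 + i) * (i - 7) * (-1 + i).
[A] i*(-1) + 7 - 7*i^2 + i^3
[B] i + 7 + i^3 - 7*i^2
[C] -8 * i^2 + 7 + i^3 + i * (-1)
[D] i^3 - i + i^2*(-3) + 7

Expanding (1 + i) * (i - 7) * (-1 + i):
= i*(-1) + 7 - 7*i^2 + i^3
A) i*(-1) + 7 - 7*i^2 + i^3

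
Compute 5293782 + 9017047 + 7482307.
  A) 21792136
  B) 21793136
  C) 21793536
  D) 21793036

First: 5293782 + 9017047 = 14310829
Then: 14310829 + 7482307 = 21793136
B) 21793136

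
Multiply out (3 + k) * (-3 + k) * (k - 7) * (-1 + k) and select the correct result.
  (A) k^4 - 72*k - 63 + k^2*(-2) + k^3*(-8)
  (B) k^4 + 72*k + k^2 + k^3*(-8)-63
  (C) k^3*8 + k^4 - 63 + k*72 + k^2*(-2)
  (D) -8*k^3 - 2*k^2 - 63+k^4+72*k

Expanding (3 + k) * (-3 + k) * (k - 7) * (-1 + k):
= -8*k^3 - 2*k^2 - 63+k^4+72*k
D) -8*k^3 - 2*k^2 - 63+k^4+72*k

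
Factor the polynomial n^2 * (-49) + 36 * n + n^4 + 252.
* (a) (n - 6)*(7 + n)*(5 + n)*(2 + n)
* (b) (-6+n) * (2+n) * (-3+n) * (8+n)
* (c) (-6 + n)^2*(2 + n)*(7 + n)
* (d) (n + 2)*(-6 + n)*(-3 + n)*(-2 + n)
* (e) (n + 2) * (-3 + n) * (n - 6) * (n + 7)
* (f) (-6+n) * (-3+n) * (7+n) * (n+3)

We need to factor n^2 * (-49) + 36 * n + n^4 + 252.
The factored form is (n + 2) * (-3 + n) * (n - 6) * (n + 7).
e) (n + 2) * (-3 + n) * (n - 6) * (n + 7)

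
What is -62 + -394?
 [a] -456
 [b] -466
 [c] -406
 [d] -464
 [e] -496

-62 + -394 = -456
a) -456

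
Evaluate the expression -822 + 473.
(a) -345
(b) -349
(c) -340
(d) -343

-822 + 473 = -349
b) -349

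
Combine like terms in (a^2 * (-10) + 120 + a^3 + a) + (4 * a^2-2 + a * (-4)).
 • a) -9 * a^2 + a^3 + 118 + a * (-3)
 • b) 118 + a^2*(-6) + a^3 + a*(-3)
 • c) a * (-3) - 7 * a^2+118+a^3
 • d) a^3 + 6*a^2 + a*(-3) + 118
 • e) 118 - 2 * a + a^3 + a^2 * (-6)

Adding the polynomials and combining like terms:
(a^2*(-10) + 120 + a^3 + a) + (4*a^2 - 2 + a*(-4))
= 118 + a^2*(-6) + a^3 + a*(-3)
b) 118 + a^2*(-6) + a^3 + a*(-3)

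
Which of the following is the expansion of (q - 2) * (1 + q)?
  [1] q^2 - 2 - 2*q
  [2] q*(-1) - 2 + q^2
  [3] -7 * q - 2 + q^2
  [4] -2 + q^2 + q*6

Expanding (q - 2) * (1 + q):
= q*(-1) - 2 + q^2
2) q*(-1) - 2 + q^2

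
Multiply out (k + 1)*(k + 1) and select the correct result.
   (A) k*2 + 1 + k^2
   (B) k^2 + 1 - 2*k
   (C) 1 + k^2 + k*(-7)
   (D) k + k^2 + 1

Expanding (k + 1)*(k + 1):
= k*2 + 1 + k^2
A) k*2 + 1 + k^2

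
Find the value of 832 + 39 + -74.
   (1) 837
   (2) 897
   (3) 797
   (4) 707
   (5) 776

First: 832 + 39 = 871
Then: 871 + -74 = 797
3) 797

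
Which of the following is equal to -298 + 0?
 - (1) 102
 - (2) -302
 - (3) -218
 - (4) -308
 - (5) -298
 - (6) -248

-298 + 0 = -298
5) -298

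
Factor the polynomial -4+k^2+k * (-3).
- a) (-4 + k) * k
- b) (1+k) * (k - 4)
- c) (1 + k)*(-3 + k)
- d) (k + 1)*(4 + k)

We need to factor -4+k^2+k * (-3).
The factored form is (1+k) * (k - 4).
b) (1+k) * (k - 4)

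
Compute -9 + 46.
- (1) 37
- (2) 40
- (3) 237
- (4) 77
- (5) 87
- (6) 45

-9 + 46 = 37
1) 37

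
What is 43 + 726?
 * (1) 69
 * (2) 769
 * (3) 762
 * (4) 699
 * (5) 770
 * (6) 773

43 + 726 = 769
2) 769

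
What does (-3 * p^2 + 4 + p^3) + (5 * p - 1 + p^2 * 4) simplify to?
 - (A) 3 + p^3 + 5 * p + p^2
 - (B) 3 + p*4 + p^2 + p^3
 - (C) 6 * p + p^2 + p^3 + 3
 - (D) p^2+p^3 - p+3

Adding the polynomials and combining like terms:
(-3*p^2 + 4 + p^3) + (5*p - 1 + p^2*4)
= 3 + p^3 + 5 * p + p^2
A) 3 + p^3 + 5 * p + p^2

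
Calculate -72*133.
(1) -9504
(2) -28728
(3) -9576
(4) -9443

-72 * 133 = -9576
3) -9576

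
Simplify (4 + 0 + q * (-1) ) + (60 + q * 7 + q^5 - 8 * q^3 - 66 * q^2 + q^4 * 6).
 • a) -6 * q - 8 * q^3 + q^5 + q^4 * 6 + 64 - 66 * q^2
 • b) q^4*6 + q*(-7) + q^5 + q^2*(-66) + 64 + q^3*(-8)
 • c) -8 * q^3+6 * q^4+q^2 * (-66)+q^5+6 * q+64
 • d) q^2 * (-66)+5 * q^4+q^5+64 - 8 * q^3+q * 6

Adding the polynomials and combining like terms:
(4 + 0 + q*(-1)) + (60 + q*7 + q^5 - 8*q^3 - 66*q^2 + q^4*6)
= -8 * q^3+6 * q^4+q^2 * (-66)+q^5+6 * q+64
c) -8 * q^3+6 * q^4+q^2 * (-66)+q^5+6 * q+64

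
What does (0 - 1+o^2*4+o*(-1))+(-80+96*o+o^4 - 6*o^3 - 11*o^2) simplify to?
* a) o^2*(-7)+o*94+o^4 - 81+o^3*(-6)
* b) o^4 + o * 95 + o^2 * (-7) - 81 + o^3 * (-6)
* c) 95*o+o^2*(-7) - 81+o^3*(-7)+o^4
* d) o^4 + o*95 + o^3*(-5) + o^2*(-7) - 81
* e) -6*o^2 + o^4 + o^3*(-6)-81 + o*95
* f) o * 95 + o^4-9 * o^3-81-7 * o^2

Adding the polynomials and combining like terms:
(0 - 1 + o^2*4 + o*(-1)) + (-80 + 96*o + o^4 - 6*o^3 - 11*o^2)
= o^4 + o * 95 + o^2 * (-7) - 81 + o^3 * (-6)
b) o^4 + o * 95 + o^2 * (-7) - 81 + o^3 * (-6)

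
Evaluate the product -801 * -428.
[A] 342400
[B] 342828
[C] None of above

-801 * -428 = 342828
B) 342828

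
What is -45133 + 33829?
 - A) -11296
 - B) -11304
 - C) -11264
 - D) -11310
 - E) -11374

-45133 + 33829 = -11304
B) -11304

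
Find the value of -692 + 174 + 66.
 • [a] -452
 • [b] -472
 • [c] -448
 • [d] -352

First: -692 + 174 = -518
Then: -518 + 66 = -452
a) -452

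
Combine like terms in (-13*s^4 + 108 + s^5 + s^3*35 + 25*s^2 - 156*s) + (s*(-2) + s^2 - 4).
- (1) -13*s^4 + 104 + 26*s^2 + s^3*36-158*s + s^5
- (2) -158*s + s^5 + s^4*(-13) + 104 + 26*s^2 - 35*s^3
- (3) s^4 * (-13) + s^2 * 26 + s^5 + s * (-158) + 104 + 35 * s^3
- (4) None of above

Adding the polynomials and combining like terms:
(-13*s^4 + 108 + s^5 + s^3*35 + 25*s^2 - 156*s) + (s*(-2) + s^2 - 4)
= s^4 * (-13) + s^2 * 26 + s^5 + s * (-158) + 104 + 35 * s^3
3) s^4 * (-13) + s^2 * 26 + s^5 + s * (-158) + 104 + 35 * s^3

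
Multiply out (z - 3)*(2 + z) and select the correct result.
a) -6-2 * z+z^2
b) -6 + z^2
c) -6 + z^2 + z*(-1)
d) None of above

Expanding (z - 3)*(2 + z):
= -6 + z^2 + z*(-1)
c) -6 + z^2 + z*(-1)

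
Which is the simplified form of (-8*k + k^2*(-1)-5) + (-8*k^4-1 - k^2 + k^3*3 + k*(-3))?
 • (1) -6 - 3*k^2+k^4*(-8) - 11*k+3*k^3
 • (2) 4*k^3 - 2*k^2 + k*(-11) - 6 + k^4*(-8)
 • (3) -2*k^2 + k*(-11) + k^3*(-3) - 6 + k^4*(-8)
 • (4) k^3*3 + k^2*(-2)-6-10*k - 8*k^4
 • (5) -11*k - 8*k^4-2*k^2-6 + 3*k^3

Adding the polynomials and combining like terms:
(-8*k + k^2*(-1) - 5) + (-8*k^4 - 1 - k^2 + k^3*3 + k*(-3))
= -11*k - 8*k^4-2*k^2-6 + 3*k^3
5) -11*k - 8*k^4-2*k^2-6 + 3*k^3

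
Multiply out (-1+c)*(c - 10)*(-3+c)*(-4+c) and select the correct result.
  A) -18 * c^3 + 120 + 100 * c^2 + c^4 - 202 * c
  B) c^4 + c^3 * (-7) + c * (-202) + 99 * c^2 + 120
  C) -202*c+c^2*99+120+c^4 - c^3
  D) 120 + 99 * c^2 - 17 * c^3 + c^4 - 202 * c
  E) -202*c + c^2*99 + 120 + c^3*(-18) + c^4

Expanding (-1+c)*(c - 10)*(-3+c)*(-4+c):
= -202*c + c^2*99 + 120 + c^3*(-18) + c^4
E) -202*c + c^2*99 + 120 + c^3*(-18) + c^4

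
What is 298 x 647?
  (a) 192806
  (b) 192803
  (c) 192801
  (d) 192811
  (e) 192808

298 * 647 = 192806
a) 192806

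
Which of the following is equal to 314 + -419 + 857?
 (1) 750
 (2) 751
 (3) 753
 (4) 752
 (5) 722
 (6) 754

First: 314 + -419 = -105
Then: -105 + 857 = 752
4) 752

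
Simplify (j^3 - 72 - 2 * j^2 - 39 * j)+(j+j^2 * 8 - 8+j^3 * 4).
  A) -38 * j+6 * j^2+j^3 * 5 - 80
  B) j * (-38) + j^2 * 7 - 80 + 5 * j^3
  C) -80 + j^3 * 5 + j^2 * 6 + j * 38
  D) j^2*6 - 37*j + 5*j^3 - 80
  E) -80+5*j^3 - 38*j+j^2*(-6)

Adding the polynomials and combining like terms:
(j^3 - 72 - 2*j^2 - 39*j) + (j + j^2*8 - 8 + j^3*4)
= -38 * j+6 * j^2+j^3 * 5 - 80
A) -38 * j+6 * j^2+j^3 * 5 - 80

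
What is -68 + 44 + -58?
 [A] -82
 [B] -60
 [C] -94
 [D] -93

First: -68 + 44 = -24
Then: -24 + -58 = -82
A) -82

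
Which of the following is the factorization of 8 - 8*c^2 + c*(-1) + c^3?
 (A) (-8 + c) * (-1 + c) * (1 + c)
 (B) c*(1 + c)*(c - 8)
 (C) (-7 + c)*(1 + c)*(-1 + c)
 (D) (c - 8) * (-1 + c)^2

We need to factor 8 - 8*c^2 + c*(-1) + c^3.
The factored form is (-8 + c) * (-1 + c) * (1 + c).
A) (-8 + c) * (-1 + c) * (1 + c)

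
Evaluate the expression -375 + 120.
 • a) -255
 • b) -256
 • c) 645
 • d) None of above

-375 + 120 = -255
a) -255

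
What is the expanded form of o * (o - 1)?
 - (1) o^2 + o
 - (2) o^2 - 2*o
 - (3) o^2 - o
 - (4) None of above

Expanding o * (o - 1):
= o^2 - o
3) o^2 - o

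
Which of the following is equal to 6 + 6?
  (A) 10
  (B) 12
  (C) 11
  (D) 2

6 + 6 = 12
B) 12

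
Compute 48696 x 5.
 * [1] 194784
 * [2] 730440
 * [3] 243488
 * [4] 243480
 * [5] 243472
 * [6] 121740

48696 * 5 = 243480
4) 243480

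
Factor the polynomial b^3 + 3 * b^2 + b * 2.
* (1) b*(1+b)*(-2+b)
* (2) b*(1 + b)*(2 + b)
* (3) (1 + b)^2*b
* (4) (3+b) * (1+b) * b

We need to factor b^3 + 3 * b^2 + b * 2.
The factored form is b*(1 + b)*(2 + b).
2) b*(1 + b)*(2 + b)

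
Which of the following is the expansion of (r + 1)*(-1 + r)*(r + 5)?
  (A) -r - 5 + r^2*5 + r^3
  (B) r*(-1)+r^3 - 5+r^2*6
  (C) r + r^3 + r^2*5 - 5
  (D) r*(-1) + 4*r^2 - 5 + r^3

Expanding (r + 1)*(-1 + r)*(r + 5):
= -r - 5 + r^2*5 + r^3
A) -r - 5 + r^2*5 + r^3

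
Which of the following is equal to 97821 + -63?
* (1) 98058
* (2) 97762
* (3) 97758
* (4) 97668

97821 + -63 = 97758
3) 97758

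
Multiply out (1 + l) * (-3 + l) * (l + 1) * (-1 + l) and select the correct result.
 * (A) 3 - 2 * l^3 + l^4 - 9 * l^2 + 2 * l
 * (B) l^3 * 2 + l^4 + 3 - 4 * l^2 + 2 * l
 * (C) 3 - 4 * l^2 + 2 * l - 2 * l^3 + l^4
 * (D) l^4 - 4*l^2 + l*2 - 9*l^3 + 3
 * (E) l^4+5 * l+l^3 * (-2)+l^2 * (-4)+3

Expanding (1 + l) * (-3 + l) * (l + 1) * (-1 + l):
= 3 - 4 * l^2 + 2 * l - 2 * l^3 + l^4
C) 3 - 4 * l^2 + 2 * l - 2 * l^3 + l^4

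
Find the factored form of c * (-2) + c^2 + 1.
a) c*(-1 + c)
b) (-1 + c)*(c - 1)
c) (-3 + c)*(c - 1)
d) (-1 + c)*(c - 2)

We need to factor c * (-2) + c^2 + 1.
The factored form is (-1 + c)*(c - 1).
b) (-1 + c)*(c - 1)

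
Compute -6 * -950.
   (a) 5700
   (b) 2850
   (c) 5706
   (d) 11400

-6 * -950 = 5700
a) 5700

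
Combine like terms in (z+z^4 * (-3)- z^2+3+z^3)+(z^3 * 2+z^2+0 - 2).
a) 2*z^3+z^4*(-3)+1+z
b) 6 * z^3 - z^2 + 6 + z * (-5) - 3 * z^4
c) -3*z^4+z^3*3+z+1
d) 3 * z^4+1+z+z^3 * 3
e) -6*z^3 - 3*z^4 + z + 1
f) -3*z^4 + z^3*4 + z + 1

Adding the polynomials and combining like terms:
(z + z^4*(-3) - z^2 + 3 + z^3) + (z^3*2 + z^2 + 0 - 2)
= -3*z^4+z^3*3+z+1
c) -3*z^4+z^3*3+z+1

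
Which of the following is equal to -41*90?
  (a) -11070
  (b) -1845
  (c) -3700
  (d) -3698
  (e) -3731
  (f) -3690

-41 * 90 = -3690
f) -3690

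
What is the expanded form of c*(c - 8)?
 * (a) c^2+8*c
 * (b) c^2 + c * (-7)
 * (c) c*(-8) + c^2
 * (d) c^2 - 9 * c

Expanding c*(c - 8):
= c*(-8) + c^2
c) c*(-8) + c^2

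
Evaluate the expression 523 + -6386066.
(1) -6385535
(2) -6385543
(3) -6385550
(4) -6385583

523 + -6386066 = -6385543
2) -6385543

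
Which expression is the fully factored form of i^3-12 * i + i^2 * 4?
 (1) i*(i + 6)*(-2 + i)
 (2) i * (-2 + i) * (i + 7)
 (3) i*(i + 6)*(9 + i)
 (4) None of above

We need to factor i^3-12 * i + i^2 * 4.
The factored form is i*(i + 6)*(-2 + i).
1) i*(i + 6)*(-2 + i)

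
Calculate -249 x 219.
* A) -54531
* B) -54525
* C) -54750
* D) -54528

-249 * 219 = -54531
A) -54531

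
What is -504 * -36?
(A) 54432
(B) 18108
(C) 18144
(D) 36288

-504 * -36 = 18144
C) 18144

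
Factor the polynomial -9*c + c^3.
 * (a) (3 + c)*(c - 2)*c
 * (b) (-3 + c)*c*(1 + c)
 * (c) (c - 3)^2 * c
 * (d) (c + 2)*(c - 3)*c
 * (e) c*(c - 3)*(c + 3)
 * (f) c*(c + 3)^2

We need to factor -9*c + c^3.
The factored form is c*(c - 3)*(c + 3).
e) c*(c - 3)*(c + 3)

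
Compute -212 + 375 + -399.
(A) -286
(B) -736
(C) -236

First: -212 + 375 = 163
Then: 163 + -399 = -236
C) -236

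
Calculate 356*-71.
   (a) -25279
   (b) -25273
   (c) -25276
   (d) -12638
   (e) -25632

356 * -71 = -25276
c) -25276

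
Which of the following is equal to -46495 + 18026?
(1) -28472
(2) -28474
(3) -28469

-46495 + 18026 = -28469
3) -28469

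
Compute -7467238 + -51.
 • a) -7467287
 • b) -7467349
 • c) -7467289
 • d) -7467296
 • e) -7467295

-7467238 + -51 = -7467289
c) -7467289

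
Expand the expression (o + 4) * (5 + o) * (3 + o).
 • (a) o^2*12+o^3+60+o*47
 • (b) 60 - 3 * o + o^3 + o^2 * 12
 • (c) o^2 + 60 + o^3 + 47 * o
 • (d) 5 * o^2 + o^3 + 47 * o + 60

Expanding (o + 4) * (5 + o) * (3 + o):
= o^2*12+o^3+60+o*47
a) o^2*12+o^3+60+o*47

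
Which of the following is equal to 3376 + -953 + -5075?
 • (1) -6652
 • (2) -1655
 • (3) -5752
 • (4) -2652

First: 3376 + -953 = 2423
Then: 2423 + -5075 = -2652
4) -2652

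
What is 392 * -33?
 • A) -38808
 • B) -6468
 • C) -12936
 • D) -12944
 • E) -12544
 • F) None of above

392 * -33 = -12936
C) -12936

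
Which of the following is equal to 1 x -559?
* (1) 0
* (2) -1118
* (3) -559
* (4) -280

1 * -559 = -559
3) -559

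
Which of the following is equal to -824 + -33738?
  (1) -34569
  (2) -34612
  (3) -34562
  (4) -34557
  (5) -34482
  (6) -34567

-824 + -33738 = -34562
3) -34562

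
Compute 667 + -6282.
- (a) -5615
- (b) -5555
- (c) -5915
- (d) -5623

667 + -6282 = -5615
a) -5615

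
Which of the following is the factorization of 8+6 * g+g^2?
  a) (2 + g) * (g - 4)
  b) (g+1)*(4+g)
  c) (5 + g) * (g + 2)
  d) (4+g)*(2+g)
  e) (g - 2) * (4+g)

We need to factor 8+6 * g+g^2.
The factored form is (4+g)*(2+g).
d) (4+g)*(2+g)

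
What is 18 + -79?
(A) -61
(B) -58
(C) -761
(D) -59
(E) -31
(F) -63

18 + -79 = -61
A) -61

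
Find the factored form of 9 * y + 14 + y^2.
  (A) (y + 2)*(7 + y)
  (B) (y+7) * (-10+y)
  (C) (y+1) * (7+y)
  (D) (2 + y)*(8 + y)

We need to factor 9 * y + 14 + y^2.
The factored form is (y + 2)*(7 + y).
A) (y + 2)*(7 + y)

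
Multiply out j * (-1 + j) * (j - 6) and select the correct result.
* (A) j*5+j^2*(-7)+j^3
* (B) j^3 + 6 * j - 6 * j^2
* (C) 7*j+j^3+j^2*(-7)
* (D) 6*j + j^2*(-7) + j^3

Expanding j * (-1 + j) * (j - 6):
= 6*j + j^2*(-7) + j^3
D) 6*j + j^2*(-7) + j^3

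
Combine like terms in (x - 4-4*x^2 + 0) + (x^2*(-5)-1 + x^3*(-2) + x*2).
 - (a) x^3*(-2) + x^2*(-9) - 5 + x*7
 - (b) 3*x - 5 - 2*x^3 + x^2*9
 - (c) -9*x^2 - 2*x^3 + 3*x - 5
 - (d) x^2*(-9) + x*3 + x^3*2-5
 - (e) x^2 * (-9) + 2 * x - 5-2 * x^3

Adding the polynomials and combining like terms:
(x - 4 - 4*x^2 + 0) + (x^2*(-5) - 1 + x^3*(-2) + x*2)
= -9*x^2 - 2*x^3 + 3*x - 5
c) -9*x^2 - 2*x^3 + 3*x - 5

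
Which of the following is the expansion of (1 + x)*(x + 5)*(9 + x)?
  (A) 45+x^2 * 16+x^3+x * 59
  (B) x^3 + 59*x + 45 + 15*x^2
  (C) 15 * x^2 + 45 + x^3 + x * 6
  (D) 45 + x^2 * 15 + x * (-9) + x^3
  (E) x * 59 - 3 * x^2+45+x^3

Expanding (1 + x)*(x + 5)*(9 + x):
= x^3 + 59*x + 45 + 15*x^2
B) x^3 + 59*x + 45 + 15*x^2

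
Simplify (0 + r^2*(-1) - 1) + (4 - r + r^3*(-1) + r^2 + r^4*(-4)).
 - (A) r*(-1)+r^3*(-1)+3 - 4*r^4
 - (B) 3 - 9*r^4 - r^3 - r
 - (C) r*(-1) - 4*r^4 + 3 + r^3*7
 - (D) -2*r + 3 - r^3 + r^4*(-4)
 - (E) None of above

Adding the polynomials and combining like terms:
(0 + r^2*(-1) - 1) + (4 - r + r^3*(-1) + r^2 + r^4*(-4))
= r*(-1)+r^3*(-1)+3 - 4*r^4
A) r*(-1)+r^3*(-1)+3 - 4*r^4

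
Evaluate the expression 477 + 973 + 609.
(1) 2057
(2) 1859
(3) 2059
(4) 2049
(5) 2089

First: 477 + 973 = 1450
Then: 1450 + 609 = 2059
3) 2059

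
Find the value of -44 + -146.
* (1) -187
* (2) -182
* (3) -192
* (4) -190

-44 + -146 = -190
4) -190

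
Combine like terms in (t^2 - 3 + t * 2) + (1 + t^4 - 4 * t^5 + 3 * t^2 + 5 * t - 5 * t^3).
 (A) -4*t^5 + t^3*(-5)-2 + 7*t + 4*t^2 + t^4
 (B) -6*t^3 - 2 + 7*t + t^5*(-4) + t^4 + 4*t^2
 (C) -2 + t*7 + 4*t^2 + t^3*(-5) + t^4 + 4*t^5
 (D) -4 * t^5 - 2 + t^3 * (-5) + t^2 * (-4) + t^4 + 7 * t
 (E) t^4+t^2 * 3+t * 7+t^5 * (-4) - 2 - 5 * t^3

Adding the polynomials and combining like terms:
(t^2 - 3 + t*2) + (1 + t^4 - 4*t^5 + 3*t^2 + 5*t - 5*t^3)
= -4*t^5 + t^3*(-5)-2 + 7*t + 4*t^2 + t^4
A) -4*t^5 + t^3*(-5)-2 + 7*t + 4*t^2 + t^4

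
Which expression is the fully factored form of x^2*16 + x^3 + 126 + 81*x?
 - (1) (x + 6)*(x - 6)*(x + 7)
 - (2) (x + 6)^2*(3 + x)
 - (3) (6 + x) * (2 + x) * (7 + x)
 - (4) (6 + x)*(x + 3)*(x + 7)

We need to factor x^2*16 + x^3 + 126 + 81*x.
The factored form is (6 + x)*(x + 3)*(x + 7).
4) (6 + x)*(x + 3)*(x + 7)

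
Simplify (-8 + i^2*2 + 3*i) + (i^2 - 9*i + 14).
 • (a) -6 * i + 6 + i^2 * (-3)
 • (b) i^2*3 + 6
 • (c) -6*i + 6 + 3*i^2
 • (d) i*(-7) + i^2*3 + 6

Adding the polynomials and combining like terms:
(-8 + i^2*2 + 3*i) + (i^2 - 9*i + 14)
= -6*i + 6 + 3*i^2
c) -6*i + 6 + 3*i^2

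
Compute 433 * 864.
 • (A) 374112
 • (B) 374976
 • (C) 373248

433 * 864 = 374112
A) 374112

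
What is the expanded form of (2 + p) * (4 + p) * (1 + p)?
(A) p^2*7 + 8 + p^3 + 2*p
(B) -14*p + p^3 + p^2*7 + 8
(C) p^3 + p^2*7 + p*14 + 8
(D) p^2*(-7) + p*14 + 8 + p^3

Expanding (2 + p) * (4 + p) * (1 + p):
= p^3 + p^2*7 + p*14 + 8
C) p^3 + p^2*7 + p*14 + 8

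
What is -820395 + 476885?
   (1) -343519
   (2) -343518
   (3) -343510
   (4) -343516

-820395 + 476885 = -343510
3) -343510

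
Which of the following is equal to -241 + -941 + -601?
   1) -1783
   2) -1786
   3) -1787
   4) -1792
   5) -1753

First: -241 + -941 = -1182
Then: -1182 + -601 = -1783
1) -1783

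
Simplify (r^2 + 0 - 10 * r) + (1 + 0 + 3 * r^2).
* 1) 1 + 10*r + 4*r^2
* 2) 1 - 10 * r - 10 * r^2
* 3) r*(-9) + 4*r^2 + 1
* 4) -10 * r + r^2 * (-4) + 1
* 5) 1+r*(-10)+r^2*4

Adding the polynomials and combining like terms:
(r^2 + 0 - 10*r) + (1 + 0 + 3*r^2)
= 1+r*(-10)+r^2*4
5) 1+r*(-10)+r^2*4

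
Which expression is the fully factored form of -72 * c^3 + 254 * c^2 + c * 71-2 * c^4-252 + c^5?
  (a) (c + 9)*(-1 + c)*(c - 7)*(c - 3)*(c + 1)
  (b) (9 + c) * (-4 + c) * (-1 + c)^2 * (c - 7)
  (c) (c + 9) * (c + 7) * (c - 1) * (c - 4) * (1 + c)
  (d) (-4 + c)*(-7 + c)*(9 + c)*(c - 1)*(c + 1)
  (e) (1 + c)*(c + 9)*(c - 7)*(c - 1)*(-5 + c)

We need to factor -72 * c^3 + 254 * c^2 + c * 71-2 * c^4-252 + c^5.
The factored form is (-4 + c)*(-7 + c)*(9 + c)*(c - 1)*(c + 1).
d) (-4 + c)*(-7 + c)*(9 + c)*(c - 1)*(c + 1)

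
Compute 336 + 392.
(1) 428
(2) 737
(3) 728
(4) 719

336 + 392 = 728
3) 728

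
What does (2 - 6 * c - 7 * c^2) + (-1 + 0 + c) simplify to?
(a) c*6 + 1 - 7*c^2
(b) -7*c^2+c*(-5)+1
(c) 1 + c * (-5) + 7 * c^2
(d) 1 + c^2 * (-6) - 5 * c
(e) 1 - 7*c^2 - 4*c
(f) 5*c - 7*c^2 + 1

Adding the polynomials and combining like terms:
(2 - 6*c - 7*c^2) + (-1 + 0 + c)
= -7*c^2+c*(-5)+1
b) -7*c^2+c*(-5)+1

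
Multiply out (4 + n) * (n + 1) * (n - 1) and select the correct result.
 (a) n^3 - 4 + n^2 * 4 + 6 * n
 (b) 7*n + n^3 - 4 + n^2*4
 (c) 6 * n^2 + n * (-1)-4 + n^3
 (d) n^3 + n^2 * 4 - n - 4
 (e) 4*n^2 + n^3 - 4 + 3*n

Expanding (4 + n) * (n + 1) * (n - 1):
= n^3 + n^2 * 4 - n - 4
d) n^3 + n^2 * 4 - n - 4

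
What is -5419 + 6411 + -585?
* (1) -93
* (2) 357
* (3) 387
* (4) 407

First: -5419 + 6411 = 992
Then: 992 + -585 = 407
4) 407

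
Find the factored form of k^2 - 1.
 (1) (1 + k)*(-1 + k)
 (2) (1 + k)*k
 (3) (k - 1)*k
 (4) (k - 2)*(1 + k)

We need to factor k^2 - 1.
The factored form is (1 + k)*(-1 + k).
1) (1 + k)*(-1 + k)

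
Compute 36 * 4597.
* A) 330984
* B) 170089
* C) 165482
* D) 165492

36 * 4597 = 165492
D) 165492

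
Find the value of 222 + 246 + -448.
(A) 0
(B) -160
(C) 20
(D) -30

First: 222 + 246 = 468
Then: 468 + -448 = 20
C) 20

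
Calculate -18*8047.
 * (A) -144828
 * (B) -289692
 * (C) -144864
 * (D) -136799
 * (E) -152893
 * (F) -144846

-18 * 8047 = -144846
F) -144846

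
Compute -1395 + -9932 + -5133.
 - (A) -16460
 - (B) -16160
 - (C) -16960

First: -1395 + -9932 = -11327
Then: -11327 + -5133 = -16460
A) -16460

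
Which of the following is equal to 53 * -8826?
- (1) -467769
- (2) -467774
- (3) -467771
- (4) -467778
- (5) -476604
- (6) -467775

53 * -8826 = -467778
4) -467778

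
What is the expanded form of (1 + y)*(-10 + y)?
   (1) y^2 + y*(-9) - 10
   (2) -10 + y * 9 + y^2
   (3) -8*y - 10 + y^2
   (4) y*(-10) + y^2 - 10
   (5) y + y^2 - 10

Expanding (1 + y)*(-10 + y):
= y^2 + y*(-9) - 10
1) y^2 + y*(-9) - 10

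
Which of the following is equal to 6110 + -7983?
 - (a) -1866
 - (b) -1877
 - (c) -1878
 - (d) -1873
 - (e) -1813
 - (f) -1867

6110 + -7983 = -1873
d) -1873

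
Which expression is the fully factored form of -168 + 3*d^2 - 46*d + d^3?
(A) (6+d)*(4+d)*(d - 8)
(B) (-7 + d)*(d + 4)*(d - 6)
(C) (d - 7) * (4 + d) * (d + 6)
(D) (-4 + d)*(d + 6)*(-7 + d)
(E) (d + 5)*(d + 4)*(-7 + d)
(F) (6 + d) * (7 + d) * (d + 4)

We need to factor -168 + 3*d^2 - 46*d + d^3.
The factored form is (d - 7) * (4 + d) * (d + 6).
C) (d - 7) * (4 + d) * (d + 6)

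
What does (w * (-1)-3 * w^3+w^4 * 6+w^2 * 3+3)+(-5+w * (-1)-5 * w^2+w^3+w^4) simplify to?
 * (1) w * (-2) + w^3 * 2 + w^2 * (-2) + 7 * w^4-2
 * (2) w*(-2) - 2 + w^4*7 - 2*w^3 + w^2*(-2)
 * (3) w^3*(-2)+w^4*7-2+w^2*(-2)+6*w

Adding the polynomials and combining like terms:
(w*(-1) - 3*w^3 + w^4*6 + w^2*3 + 3) + (-5 + w*(-1) - 5*w^2 + w^3 + w^4)
= w*(-2) - 2 + w^4*7 - 2*w^3 + w^2*(-2)
2) w*(-2) - 2 + w^4*7 - 2*w^3 + w^2*(-2)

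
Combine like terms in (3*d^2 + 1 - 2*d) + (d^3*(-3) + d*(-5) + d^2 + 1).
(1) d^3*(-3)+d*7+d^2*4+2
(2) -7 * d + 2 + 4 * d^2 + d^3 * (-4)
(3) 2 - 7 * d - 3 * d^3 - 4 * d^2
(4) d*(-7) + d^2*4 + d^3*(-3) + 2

Adding the polynomials and combining like terms:
(3*d^2 + 1 - 2*d) + (d^3*(-3) + d*(-5) + d^2 + 1)
= d*(-7) + d^2*4 + d^3*(-3) + 2
4) d*(-7) + d^2*4 + d^3*(-3) + 2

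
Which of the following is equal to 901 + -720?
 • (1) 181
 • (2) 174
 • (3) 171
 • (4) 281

901 + -720 = 181
1) 181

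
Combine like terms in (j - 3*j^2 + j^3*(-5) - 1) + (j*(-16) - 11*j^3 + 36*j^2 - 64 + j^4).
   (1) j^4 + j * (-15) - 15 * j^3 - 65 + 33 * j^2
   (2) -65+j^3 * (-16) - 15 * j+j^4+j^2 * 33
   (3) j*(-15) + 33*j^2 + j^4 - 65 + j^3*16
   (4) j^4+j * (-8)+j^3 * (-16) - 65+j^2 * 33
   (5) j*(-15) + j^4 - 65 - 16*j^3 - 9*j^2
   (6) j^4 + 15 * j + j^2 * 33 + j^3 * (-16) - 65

Adding the polynomials and combining like terms:
(j - 3*j^2 + j^3*(-5) - 1) + (j*(-16) - 11*j^3 + 36*j^2 - 64 + j^4)
= -65+j^3 * (-16) - 15 * j+j^4+j^2 * 33
2) -65+j^3 * (-16) - 15 * j+j^4+j^2 * 33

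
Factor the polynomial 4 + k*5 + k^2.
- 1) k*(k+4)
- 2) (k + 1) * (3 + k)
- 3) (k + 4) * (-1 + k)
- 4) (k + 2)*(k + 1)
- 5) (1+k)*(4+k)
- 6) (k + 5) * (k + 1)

We need to factor 4 + k*5 + k^2.
The factored form is (1+k)*(4+k).
5) (1+k)*(4+k)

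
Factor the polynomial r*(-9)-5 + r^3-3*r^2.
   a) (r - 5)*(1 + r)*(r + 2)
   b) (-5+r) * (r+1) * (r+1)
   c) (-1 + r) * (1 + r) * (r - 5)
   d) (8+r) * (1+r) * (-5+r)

We need to factor r*(-9)-5 + r^3-3*r^2.
The factored form is (-5+r) * (r+1) * (r+1).
b) (-5+r) * (r+1) * (r+1)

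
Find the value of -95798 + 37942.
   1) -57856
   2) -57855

-95798 + 37942 = -57856
1) -57856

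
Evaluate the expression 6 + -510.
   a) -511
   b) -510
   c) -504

6 + -510 = -504
c) -504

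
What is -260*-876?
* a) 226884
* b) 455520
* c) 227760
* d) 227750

-260 * -876 = 227760
c) 227760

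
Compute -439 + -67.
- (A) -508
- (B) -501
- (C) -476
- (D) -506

-439 + -67 = -506
D) -506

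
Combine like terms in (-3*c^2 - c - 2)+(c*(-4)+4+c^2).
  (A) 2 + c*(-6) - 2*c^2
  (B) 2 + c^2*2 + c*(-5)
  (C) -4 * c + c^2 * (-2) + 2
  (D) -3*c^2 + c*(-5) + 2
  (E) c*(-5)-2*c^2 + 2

Adding the polynomials and combining like terms:
(-3*c^2 - c - 2) + (c*(-4) + 4 + c^2)
= c*(-5)-2*c^2 + 2
E) c*(-5)-2*c^2 + 2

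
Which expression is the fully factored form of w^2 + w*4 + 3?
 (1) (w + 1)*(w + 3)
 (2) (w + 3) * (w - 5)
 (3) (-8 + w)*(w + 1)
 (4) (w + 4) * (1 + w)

We need to factor w^2 + w*4 + 3.
The factored form is (w + 1)*(w + 3).
1) (w + 1)*(w + 3)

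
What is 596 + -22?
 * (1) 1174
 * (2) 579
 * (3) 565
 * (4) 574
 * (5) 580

596 + -22 = 574
4) 574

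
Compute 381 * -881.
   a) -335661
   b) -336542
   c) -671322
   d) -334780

381 * -881 = -335661
a) -335661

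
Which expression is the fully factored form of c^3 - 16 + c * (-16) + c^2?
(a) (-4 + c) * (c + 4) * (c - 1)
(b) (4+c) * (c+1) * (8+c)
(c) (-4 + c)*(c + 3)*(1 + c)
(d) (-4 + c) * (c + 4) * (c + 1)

We need to factor c^3 - 16 + c * (-16) + c^2.
The factored form is (-4 + c) * (c + 4) * (c + 1).
d) (-4 + c) * (c + 4) * (c + 1)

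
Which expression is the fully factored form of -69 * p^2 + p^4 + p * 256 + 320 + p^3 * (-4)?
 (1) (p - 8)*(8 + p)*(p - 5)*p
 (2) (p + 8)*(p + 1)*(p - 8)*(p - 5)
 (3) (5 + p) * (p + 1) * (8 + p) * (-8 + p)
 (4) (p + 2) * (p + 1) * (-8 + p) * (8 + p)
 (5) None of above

We need to factor -69 * p^2 + p^4 + p * 256 + 320 + p^3 * (-4).
The factored form is (p + 8)*(p + 1)*(p - 8)*(p - 5).
2) (p + 8)*(p + 1)*(p - 8)*(p - 5)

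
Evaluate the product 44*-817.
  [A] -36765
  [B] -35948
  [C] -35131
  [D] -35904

44 * -817 = -35948
B) -35948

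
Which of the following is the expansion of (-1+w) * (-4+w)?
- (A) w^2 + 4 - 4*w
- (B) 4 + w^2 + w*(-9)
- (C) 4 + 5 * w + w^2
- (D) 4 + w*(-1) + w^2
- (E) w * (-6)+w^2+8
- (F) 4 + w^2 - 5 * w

Expanding (-1+w) * (-4+w):
= 4 + w^2 - 5 * w
F) 4 + w^2 - 5 * w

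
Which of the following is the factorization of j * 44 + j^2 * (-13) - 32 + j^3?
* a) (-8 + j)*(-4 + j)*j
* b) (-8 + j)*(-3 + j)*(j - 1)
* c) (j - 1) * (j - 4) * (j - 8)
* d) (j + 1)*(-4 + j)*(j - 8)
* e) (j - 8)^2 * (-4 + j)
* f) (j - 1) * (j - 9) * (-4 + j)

We need to factor j * 44 + j^2 * (-13) - 32 + j^3.
The factored form is (j - 1) * (j - 4) * (j - 8).
c) (j - 1) * (j - 4) * (j - 8)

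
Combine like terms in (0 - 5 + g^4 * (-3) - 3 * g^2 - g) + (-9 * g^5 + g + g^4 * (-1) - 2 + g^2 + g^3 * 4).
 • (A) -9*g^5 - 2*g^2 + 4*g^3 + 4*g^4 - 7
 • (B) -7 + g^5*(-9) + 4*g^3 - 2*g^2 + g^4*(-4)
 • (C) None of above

Adding the polynomials and combining like terms:
(0 - 5 + g^4*(-3) - 3*g^2 - g) + (-9*g^5 + g + g^4*(-1) - 2 + g^2 + g^3*4)
= -7 + g^5*(-9) + 4*g^3 - 2*g^2 + g^4*(-4)
B) -7 + g^5*(-9) + 4*g^3 - 2*g^2 + g^4*(-4)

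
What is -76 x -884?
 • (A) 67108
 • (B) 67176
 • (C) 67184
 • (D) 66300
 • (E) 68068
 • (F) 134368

-76 * -884 = 67184
C) 67184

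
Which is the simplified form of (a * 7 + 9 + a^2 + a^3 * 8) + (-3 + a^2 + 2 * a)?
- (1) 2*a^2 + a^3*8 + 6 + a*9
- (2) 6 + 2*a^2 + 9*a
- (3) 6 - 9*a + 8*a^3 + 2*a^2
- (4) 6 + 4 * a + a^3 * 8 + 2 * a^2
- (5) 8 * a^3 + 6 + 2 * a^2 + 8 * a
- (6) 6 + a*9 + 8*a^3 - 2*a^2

Adding the polynomials and combining like terms:
(a*7 + 9 + a^2 + a^3*8) + (-3 + a^2 + 2*a)
= 2*a^2 + a^3*8 + 6 + a*9
1) 2*a^2 + a^3*8 + 6 + a*9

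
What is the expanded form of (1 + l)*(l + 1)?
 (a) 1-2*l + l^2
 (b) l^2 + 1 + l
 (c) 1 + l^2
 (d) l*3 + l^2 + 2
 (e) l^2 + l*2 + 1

Expanding (1 + l)*(l + 1):
= l^2 + l*2 + 1
e) l^2 + l*2 + 1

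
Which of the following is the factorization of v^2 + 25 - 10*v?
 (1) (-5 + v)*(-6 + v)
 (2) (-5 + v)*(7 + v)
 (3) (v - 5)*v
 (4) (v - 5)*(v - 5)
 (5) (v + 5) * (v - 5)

We need to factor v^2 + 25 - 10*v.
The factored form is (v - 5)*(v - 5).
4) (v - 5)*(v - 5)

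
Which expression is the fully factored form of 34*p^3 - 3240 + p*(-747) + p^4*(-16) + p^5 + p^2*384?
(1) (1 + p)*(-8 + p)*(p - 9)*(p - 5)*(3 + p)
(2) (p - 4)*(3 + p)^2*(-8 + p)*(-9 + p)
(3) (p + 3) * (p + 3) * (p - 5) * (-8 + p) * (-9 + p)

We need to factor 34*p^3 - 3240 + p*(-747) + p^4*(-16) + p^5 + p^2*384.
The factored form is (p + 3) * (p + 3) * (p - 5) * (-8 + p) * (-9 + p).
3) (p + 3) * (p + 3) * (p - 5) * (-8 + p) * (-9 + p)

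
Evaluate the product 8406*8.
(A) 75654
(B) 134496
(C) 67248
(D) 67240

8406 * 8 = 67248
C) 67248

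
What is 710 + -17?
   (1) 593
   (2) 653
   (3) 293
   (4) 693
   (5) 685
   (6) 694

710 + -17 = 693
4) 693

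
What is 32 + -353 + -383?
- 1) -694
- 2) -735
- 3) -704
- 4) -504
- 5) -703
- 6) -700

First: 32 + -353 = -321
Then: -321 + -383 = -704
3) -704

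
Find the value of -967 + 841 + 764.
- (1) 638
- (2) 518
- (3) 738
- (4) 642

First: -967 + 841 = -126
Then: -126 + 764 = 638
1) 638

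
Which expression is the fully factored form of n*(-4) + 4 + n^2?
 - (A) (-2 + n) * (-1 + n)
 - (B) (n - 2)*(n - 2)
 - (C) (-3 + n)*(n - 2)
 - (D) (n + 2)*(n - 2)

We need to factor n*(-4) + 4 + n^2.
The factored form is (n - 2)*(n - 2).
B) (n - 2)*(n - 2)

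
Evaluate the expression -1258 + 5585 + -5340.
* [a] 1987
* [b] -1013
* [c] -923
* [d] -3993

First: -1258 + 5585 = 4327
Then: 4327 + -5340 = -1013
b) -1013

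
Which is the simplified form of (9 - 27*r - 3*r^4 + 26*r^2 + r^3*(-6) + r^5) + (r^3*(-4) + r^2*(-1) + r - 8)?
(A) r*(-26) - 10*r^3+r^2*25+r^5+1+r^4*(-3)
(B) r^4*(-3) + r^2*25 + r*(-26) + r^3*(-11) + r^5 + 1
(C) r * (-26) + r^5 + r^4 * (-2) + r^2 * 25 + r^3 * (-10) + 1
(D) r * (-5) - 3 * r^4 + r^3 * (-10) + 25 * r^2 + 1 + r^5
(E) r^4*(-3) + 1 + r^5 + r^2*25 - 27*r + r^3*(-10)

Adding the polynomials and combining like terms:
(9 - 27*r - 3*r^4 + 26*r^2 + r^3*(-6) + r^5) + (r^3*(-4) + r^2*(-1) + r - 8)
= r*(-26) - 10*r^3+r^2*25+r^5+1+r^4*(-3)
A) r*(-26) - 10*r^3+r^2*25+r^5+1+r^4*(-3)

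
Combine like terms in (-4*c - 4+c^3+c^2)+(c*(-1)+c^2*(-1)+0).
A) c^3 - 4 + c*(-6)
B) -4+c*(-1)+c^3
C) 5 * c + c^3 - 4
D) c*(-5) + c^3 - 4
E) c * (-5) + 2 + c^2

Adding the polynomials and combining like terms:
(-4*c - 4 + c^3 + c^2) + (c*(-1) + c^2*(-1) + 0)
= c*(-5) + c^3 - 4
D) c*(-5) + c^3 - 4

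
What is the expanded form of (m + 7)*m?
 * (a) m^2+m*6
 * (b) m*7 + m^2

Expanding (m + 7)*m:
= m*7 + m^2
b) m*7 + m^2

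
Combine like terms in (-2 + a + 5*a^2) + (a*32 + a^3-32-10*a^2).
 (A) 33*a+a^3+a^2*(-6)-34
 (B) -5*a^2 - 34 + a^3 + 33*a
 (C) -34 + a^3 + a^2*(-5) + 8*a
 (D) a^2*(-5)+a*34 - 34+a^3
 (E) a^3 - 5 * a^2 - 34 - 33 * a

Adding the polynomials and combining like terms:
(-2 + a + 5*a^2) + (a*32 + a^3 - 32 - 10*a^2)
= -5*a^2 - 34 + a^3 + 33*a
B) -5*a^2 - 34 + a^3 + 33*a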